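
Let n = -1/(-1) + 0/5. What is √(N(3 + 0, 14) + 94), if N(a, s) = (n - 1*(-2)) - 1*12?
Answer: √85 ≈ 9.2195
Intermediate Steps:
n = 1 (n = -1*(-1) + 0*(⅕) = 1 + 0 = 1)
N(a, s) = -9 (N(a, s) = (1 - 1*(-2)) - 1*12 = (1 + 2) - 12 = 3 - 12 = -9)
√(N(3 + 0, 14) + 94) = √(-9 + 94) = √85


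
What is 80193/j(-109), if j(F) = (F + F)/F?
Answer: 80193/2 ≈ 40097.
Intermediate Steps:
j(F) = 2 (j(F) = (2*F)/F = 2)
80193/j(-109) = 80193/2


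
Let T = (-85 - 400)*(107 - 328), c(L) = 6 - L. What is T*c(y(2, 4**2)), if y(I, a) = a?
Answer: -1071850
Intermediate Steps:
T = 107185 (T = -485*(-221) = 107185)
T*c(y(2, 4**2)) = 107185*(6 - 1*4**2) = 107185*(6 - 1*16) = 107185*(6 - 16) = 107185*(-10) = -1071850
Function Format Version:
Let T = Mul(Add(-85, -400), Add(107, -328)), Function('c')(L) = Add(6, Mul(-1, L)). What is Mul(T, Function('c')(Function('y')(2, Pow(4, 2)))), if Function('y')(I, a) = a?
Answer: -1071850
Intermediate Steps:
T = 107185 (T = Mul(-485, -221) = 107185)
Mul(T, Function('c')(Function('y')(2, Pow(4, 2)))) = Mul(107185, Add(6, Mul(-1, Pow(4, 2)))) = Mul(107185, Add(6, Mul(-1, 16))) = Mul(107185, Add(6, -16)) = Mul(107185, -10) = -1071850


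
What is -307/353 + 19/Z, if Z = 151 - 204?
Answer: -22978/18709 ≈ -1.2282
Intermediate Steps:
Z = -53
-307/353 + 19/Z = -307/353 + 19/(-53) = -307*1/353 + 19*(-1/53) = -307/353 - 19/53 = -22978/18709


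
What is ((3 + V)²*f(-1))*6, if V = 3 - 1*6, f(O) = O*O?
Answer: 0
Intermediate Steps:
f(O) = O²
V = -3 (V = 3 - 6 = -3)
((3 + V)²*f(-1))*6 = ((3 - 3)²*(-1)²)*6 = (0²*1)*6 = (0*1)*6 = 0*6 = 0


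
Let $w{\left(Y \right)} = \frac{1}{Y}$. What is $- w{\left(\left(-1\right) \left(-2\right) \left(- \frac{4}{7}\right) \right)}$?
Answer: $\frac{7}{8} \approx 0.875$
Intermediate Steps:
$- w{\left(\left(-1\right) \left(-2\right) \left(- \frac{4}{7}\right) \right)} = - \frac{1}{\left(-1\right) \left(-2\right) \left(- \frac{4}{7}\right)} = - \frac{1}{2 \left(\left(-4\right) \frac{1}{7}\right)} = - \frac{1}{2 \left(- \frac{4}{7}\right)} = - \frac{1}{- \frac{8}{7}} = \left(-1\right) \left(- \frac{7}{8}\right) = \frac{7}{8}$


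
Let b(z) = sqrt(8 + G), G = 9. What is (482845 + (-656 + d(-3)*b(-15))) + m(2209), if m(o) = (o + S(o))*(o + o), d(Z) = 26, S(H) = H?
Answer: 20000913 + 26*sqrt(17) ≈ 2.0001e+7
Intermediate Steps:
m(o) = 4*o**2 (m(o) = (o + o)*(o + o) = (2*o)*(2*o) = 4*o**2)
b(z) = sqrt(17) (b(z) = sqrt(8 + 9) = sqrt(17))
(482845 + (-656 + d(-3)*b(-15))) + m(2209) = (482845 + (-656 + 26*sqrt(17))) + 4*2209**2 = (482189 + 26*sqrt(17)) + 4*4879681 = (482189 + 26*sqrt(17)) + 19518724 = 20000913 + 26*sqrt(17)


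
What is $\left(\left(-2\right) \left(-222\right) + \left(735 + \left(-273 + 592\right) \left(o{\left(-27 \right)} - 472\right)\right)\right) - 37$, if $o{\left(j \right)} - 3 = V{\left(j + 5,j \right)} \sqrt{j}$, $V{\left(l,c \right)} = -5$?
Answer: $-148469 - 4785 i \sqrt{3} \approx -1.4847 \cdot 10^{5} - 8287.9 i$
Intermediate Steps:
$o{\left(j \right)} = 3 - 5 \sqrt{j}$
$\left(\left(-2\right) \left(-222\right) + \left(735 + \left(-273 + 592\right) \left(o{\left(-27 \right)} - 472\right)\right)\right) - 37 = \left(\left(-2\right) \left(-222\right) + \left(735 + \left(-273 + 592\right) \left(\left(3 - 5 \sqrt{-27}\right) - 472\right)\right)\right) - 37 = \left(444 + \left(735 + 319 \left(\left(3 - 5 \cdot 3 i \sqrt{3}\right) - 472\right)\right)\right) - 37 = \left(444 + \left(735 + 319 \left(\left(3 - 15 i \sqrt{3}\right) - 472\right)\right)\right) - 37 = \left(444 + \left(735 + 319 \left(-469 - 15 i \sqrt{3}\right)\right)\right) - 37 = \left(444 - \left(148876 + 4785 i \sqrt{3}\right)\right) - 37 = \left(-148432 - 4785 i \sqrt{3}\right) - 37 = -148469 - 4785 i \sqrt{3}$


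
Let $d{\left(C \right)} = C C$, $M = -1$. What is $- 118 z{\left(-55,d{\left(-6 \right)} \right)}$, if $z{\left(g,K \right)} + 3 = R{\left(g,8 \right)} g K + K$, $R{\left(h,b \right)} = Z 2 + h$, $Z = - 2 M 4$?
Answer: $-9115854$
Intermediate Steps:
$Z = 8$ ($Z = \left(-2\right) \left(-1\right) 4 = 2 \cdot 4 = 8$)
$d{\left(C \right)} = C^{2}$
$R{\left(h,b \right)} = 16 + h$ ($R{\left(h,b \right)} = 8 \cdot 2 + h = 16 + h$)
$z{\left(g,K \right)} = -3 + K + K g \left(16 + g\right)$ ($z{\left(g,K \right)} = -3 + \left(\left(16 + g\right) g K + K\right) = -3 + \left(g \left(16 + g\right) K + K\right) = -3 + \left(K g \left(16 + g\right) + K\right) = -3 + \left(K + K g \left(16 + g\right)\right) = -3 + K + K g \left(16 + g\right)$)
$- 118 z{\left(-55,d{\left(-6 \right)} \right)} = - 118 \left(-3 + \left(-6\right)^{2} + \left(-6\right)^{2} \left(-55\right) \left(16 - 55\right)\right) = - 118 \left(-3 + 36 + 36 \left(-55\right) \left(-39\right)\right) = - 118 \left(-3 + 36 + 77220\right) = \left(-118\right) 77253 = -9115854$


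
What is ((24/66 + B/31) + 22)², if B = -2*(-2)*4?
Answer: 60871204/116281 ≈ 523.48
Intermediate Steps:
B = 16 (B = 4*4 = 16)
((24/66 + B/31) + 22)² = ((24/66 + 16/31) + 22)² = ((24*(1/66) + 16*(1/31)) + 22)² = ((4/11 + 16/31) + 22)² = (300/341 + 22)² = (7802/341)² = 60871204/116281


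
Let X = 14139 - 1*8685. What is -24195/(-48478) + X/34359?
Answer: 365238339/555218534 ≈ 0.65783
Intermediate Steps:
X = 5454 (X = 14139 - 8685 = 5454)
-24195/(-48478) + X/34359 = -24195/(-48478) + 5454/34359 = -24195*(-1/48478) + 5454*(1/34359) = 24195/48478 + 1818/11453 = 365238339/555218534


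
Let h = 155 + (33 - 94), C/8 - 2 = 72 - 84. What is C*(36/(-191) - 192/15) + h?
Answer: 216418/191 ≈ 1133.1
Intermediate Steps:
C = -80 (C = 16 + 8*(72 - 84) = 16 + 8*(-12) = 16 - 96 = -80)
h = 94 (h = 155 - 61 = 94)
C*(36/(-191) - 192/15) + h = -80*(36/(-191) - 192/15) + 94 = -80*(36*(-1/191) - 192*1/15) + 94 = -80*(-36/191 - 64/5) + 94 = -80*(-12404/955) + 94 = 198464/191 + 94 = 216418/191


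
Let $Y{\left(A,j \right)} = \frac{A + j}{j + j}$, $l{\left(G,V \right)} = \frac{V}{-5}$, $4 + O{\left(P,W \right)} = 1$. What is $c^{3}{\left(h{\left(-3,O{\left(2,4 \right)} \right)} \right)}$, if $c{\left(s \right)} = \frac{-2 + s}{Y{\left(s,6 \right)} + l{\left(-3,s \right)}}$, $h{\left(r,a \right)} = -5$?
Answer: $- \frac{592704}{2197} \approx -269.78$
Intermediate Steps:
$O{\left(P,W \right)} = -3$ ($O{\left(P,W \right)} = -4 + 1 = -3$)
$l{\left(G,V \right)} = - \frac{V}{5}$ ($l{\left(G,V \right)} = V \left(- \frac{1}{5}\right) = - \frac{V}{5}$)
$Y{\left(A,j \right)} = \frac{A + j}{2 j}$
$c{\left(s \right)} = \frac{-2 + s}{\frac{1}{2} - \frac{7 s}{60}}$ ($c{\left(s \right)} = \frac{-2 + s}{\frac{s + 6}{2 \cdot 6} - \frac{s}{5}} = \frac{-2 + s}{\frac{1}{2} \cdot \frac{1}{6} \left(6 + s\right) - \frac{s}{5}} = \frac{-2 + s}{\left(\frac{1}{2} + \frac{s}{12}\right) - \frac{s}{5}} = \frac{-2 + s}{\frac{1}{2} - \frac{7 s}{60}}$)
$c^{3}{\left(h{\left(-3,O{\left(2,4 \right)} \right)} \right)} = \left(\frac{60 \left(2 - -5\right)}{-30 + 7 \left(-5\right)}\right)^{3} = \left(\frac{60 \left(2 + 5\right)}{-30 - 35}\right)^{3} = \left(60 \frac{1}{-65} \cdot 7\right)^{3} = \left(60 \left(- \frac{1}{65}\right) 7\right)^{3} = \left(- \frac{84}{13}\right)^{3} = - \frac{592704}{2197}$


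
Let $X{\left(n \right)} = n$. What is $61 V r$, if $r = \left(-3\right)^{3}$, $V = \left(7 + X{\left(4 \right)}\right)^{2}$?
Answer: $-199287$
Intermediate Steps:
$V = 121$ ($V = \left(7 + 4\right)^{2} = 11^{2} = 121$)
$r = -27$
$61 V r = 61 \cdot 121 \left(-27\right) = 7381 \left(-27\right) = -199287$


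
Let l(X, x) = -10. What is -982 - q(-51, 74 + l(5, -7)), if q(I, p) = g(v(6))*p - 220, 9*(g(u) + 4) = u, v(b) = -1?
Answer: -4490/9 ≈ -498.89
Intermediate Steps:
g(u) = -4 + u/9
q(I, p) = -220 - 37*p/9 (q(I, p) = (-4 + (⅑)*(-1))*p - 220 = (-4 - ⅑)*p - 220 = -37*p/9 - 220 = -220 - 37*p/9)
-982 - q(-51, 74 + l(5, -7)) = -982 - (-220 - 37*(74 - 10)/9) = -982 - (-220 - 37/9*64) = -982 - (-220 - 2368/9) = -982 - 1*(-4348/9) = -982 + 4348/9 = -4490/9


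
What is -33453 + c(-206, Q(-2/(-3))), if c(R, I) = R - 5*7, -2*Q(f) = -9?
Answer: -33694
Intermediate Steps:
Q(f) = 9/2 (Q(f) = -1/2*(-9) = 9/2)
c(R, I) = -35 + R (c(R, I) = R - 35 = -35 + R)
-33453 + c(-206, Q(-2/(-3))) = -33453 + (-35 - 206) = -33453 - 241 = -33694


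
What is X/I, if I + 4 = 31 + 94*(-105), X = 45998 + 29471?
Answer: -75469/9843 ≈ -7.6673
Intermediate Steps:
X = 75469
I = -9843 (I = -4 + (31 + 94*(-105)) = -4 + (31 - 9870) = -4 - 9839 = -9843)
X/I = 75469/(-9843) = 75469*(-1/9843) = -75469/9843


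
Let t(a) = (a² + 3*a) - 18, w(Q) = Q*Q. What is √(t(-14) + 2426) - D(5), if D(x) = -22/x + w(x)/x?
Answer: -⅗ + √2562 ≈ 50.016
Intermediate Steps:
w(Q) = Q²
t(a) = -18 + a² + 3*a
D(x) = x - 22/x (D(x) = -22/x + x²/x = -22/x + x = x - 22/x)
√(t(-14) + 2426) - D(5) = √((-18 + (-14)² + 3*(-14)) + 2426) - (5 - 22/5) = √((-18 + 196 - 42) + 2426) - (5 - 22*⅕) = √(136 + 2426) - (5 - 22/5) = √2562 - 1*⅗ = √2562 - ⅗ = -⅗ + √2562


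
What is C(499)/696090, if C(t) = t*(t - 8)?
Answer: 245009/696090 ≈ 0.35198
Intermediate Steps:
C(t) = t*(-8 + t)
C(499)/696090 = (499*(-8 + 499))/696090 = (499*491)*(1/696090) = 245009*(1/696090) = 245009/696090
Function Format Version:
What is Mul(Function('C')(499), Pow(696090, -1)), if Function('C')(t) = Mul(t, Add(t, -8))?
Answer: Rational(245009, 696090) ≈ 0.35198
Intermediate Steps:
Function('C')(t) = Mul(t, Add(-8, t))
Mul(Function('C')(499), Pow(696090, -1)) = Mul(Mul(499, Add(-8, 499)), Pow(696090, -1)) = Mul(Mul(499, 491), Rational(1, 696090)) = Mul(245009, Rational(1, 696090)) = Rational(245009, 696090)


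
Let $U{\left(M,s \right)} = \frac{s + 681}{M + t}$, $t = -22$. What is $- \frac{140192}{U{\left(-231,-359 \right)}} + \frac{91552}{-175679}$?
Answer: $\frac{19351100880}{175679} \approx 1.1015 \cdot 10^{5}$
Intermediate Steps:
$U{\left(M,s \right)} = \frac{681 + s}{-22 + M}$ ($U{\left(M,s \right)} = \frac{s + 681}{M - 22} = \frac{681 + s}{-22 + M}$)
$- \frac{140192}{U{\left(-231,-359 \right)}} + \frac{91552}{-175679} = - \frac{140192}{\frac{1}{-22 - 231} \left(681 - 359\right)} + \frac{91552}{-175679} = - \frac{140192}{\frac{1}{-253} \cdot 322} + 91552 \left(- \frac{1}{175679}\right) = - \frac{140192}{\left(- \frac{1}{253}\right) 322} - \frac{91552}{175679} = - \frac{140192}{- \frac{14}{11}} - \frac{91552}{175679} = \left(-140192\right) \left(- \frac{11}{14}\right) - \frac{91552}{175679} = \frac{771056}{7} - \frac{91552}{175679} = \frac{19351100880}{175679}$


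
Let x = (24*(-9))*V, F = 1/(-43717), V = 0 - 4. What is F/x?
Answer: -1/37771488 ≈ -2.6475e-8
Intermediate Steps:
V = -4 (V = 0 - 1*4 = 0 - 4 = -4)
F = -1/43717 ≈ -2.2874e-5
x = 864 (x = (24*(-9))*(-4) = -216*(-4) = 864)
F/x = -1/43717/864 = -1/43717*1/864 = -1/37771488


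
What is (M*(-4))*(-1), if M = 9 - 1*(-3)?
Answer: 48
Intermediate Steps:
M = 12 (M = 9 + 3 = 12)
(M*(-4))*(-1) = (12*(-4))*(-1) = -48*(-1) = 48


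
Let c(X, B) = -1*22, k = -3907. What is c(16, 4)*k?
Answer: 85954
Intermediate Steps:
c(X, B) = -22
c(16, 4)*k = -22*(-3907) = 85954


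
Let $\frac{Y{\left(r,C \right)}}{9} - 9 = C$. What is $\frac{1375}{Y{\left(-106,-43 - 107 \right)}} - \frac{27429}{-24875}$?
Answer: $\frac{604276}{31566375} \approx 0.019143$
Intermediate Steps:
$Y{\left(r,C \right)} = 81 + 9 C$
$\frac{1375}{Y{\left(-106,-43 - 107 \right)}} - \frac{27429}{-24875} = \frac{1375}{81 + 9 \left(-43 - 107\right)} - \frac{27429}{-24875} = \frac{1375}{81 + 9 \left(-150\right)} - - \frac{27429}{24875} = \frac{1375}{81 - 1350} + \frac{27429}{24875} = \frac{1375}{-1269} + \frac{27429}{24875} = 1375 \left(- \frac{1}{1269}\right) + \frac{27429}{24875} = - \frac{1375}{1269} + \frac{27429}{24875} = \frac{604276}{31566375}$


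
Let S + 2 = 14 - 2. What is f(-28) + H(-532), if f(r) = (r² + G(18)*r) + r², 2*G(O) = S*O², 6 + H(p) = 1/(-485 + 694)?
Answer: -9153781/209 ≈ -43798.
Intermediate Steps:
H(p) = -1253/209 (H(p) = -6 + 1/(-485 + 694) = -6 + 1/209 = -1253/209)
S = 10 (S = -2 + (14 - 2) = -2 + 12 = 10)
G(O) = 5*O² (G(O) = (10*O²)/2 = 5*O²)
f(r) = 2*r² + 1620*r (f(r) = (r² + (5*18²)*r) + r² = (r² + (5*324)*r) + r² = (r² + 1620*r) + r² = 2*r² + 1620*r)
f(-28) + H(-532) = 2*(-28)*(810 - 28) - 1253/209 = 2*(-28)*782 - 1253/209 = -43792 - 1253/209 = -9153781/209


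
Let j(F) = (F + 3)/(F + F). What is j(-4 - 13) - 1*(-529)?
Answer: 9000/17 ≈ 529.41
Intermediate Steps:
j(F) = (3 + F)/(2*F) (j(F) = (3 + F)/((2*F)) = (3 + F)*(1/(2*F)) = (3 + F)/(2*F))
j(-4 - 13) - 1*(-529) = (3 + (-4 - 13))/(2*(-4 - 13)) - 1*(-529) = (1/2)*(3 - 17)/(-17) + 529 = (1/2)*(-1/17)*(-14) + 529 = 7/17 + 529 = 9000/17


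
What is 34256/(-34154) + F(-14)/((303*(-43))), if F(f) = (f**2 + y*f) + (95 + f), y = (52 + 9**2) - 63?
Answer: -211155581/222496233 ≈ -0.94903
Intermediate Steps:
y = 70 (y = (52 + 81) - 63 = 133 - 63 = 70)
F(f) = 95 + f**2 + 71*f (F(f) = (f**2 + 70*f) + (95 + f) = 95 + f**2 + 71*f)
34256/(-34154) + F(-14)/((303*(-43))) = 34256/(-34154) + (95 + (-14)**2 + 71*(-14))/((303*(-43))) = 34256*(-1/34154) + (95 + 196 - 994)/(-13029) = -17128/17077 - 703*(-1/13029) = -17128/17077 + 703/13029 = -211155581/222496233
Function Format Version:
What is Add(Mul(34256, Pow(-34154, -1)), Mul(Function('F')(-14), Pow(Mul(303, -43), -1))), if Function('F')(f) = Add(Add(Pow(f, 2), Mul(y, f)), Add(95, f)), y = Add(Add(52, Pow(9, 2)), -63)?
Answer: Rational(-211155581, 222496233) ≈ -0.94903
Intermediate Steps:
y = 70 (y = Add(Add(52, 81), -63) = Add(133, -63) = 70)
Function('F')(f) = Add(95, Pow(f, 2), Mul(71, f)) (Function('F')(f) = Add(Add(Pow(f, 2), Mul(70, f)), Add(95, f)) = Add(95, Pow(f, 2), Mul(71, f)))
Add(Mul(34256, Pow(-34154, -1)), Mul(Function('F')(-14), Pow(Mul(303, -43), -1))) = Add(Mul(34256, Pow(-34154, -1)), Mul(Add(95, Pow(-14, 2), Mul(71, -14)), Pow(Mul(303, -43), -1))) = Add(Mul(34256, Rational(-1, 34154)), Mul(Add(95, 196, -994), Pow(-13029, -1))) = Add(Rational(-17128, 17077), Mul(-703, Rational(-1, 13029))) = Add(Rational(-17128, 17077), Rational(703, 13029)) = Rational(-211155581, 222496233)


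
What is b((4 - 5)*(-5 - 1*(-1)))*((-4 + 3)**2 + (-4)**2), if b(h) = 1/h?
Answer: 17/4 ≈ 4.2500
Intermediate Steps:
b((4 - 5)*(-5 - 1*(-1)))*((-4 + 3)**2 + (-4)**2) = ((-4 + 3)**2 + (-4)**2)/(((4 - 5)*(-5 - 1*(-1)))) = ((-1)**2 + 16)/((-(-5 + 1))) = (1 + 16)/((-1*(-4))) = 17/4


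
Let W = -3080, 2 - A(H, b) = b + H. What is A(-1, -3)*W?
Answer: -18480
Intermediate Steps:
A(H, b) = 2 - H - b (A(H, b) = 2 - (b + H) = 2 - (H + b) = 2 + (-H - b) = 2 - H - b)
A(-1, -3)*W = (2 - 1*(-1) - 1*(-3))*(-3080) = (2 + 1 + 3)*(-3080) = 6*(-3080) = -18480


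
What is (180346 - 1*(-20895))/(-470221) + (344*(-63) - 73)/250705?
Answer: -12135416110/23577351161 ≈ -0.51471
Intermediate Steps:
(180346 - 1*(-20895))/(-470221) + (344*(-63) - 73)/250705 = (180346 + 20895)*(-1/470221) + (-21672 - 73)*(1/250705) = 201241*(-1/470221) - 21745*1/250705 = -201241/470221 - 4349/50141 = -12135416110/23577351161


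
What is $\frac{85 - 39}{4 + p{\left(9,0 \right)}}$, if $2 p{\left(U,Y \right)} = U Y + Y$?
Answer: $\frac{23}{2} \approx 11.5$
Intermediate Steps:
$p{\left(U,Y \right)} = \frac{Y}{2} + \frac{U Y}{2}$ ($p{\left(U,Y \right)} = \frac{U Y + Y}{2} = \frac{Y + U Y}{2} = \frac{Y}{2} + \frac{U Y}{2}$)
$\frac{85 - 39}{4 + p{\left(9,0 \right)}} = \frac{85 - 39}{4 + \frac{1}{2} \cdot 0 \left(1 + 9\right)} = \frac{46}{4 + \frac{1}{2} \cdot 0 \cdot 10} = \frac{46}{4 + 0} = \frac{46}{4} = 46 \cdot \frac{1}{4} = \frac{23}{2}$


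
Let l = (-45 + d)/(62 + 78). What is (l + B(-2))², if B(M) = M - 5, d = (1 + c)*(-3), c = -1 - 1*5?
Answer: 10201/196 ≈ 52.046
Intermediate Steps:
c = -6 (c = -1 - 5 = -6)
d = 15 (d = (1 - 6)*(-3) = -5*(-3) = 15)
B(M) = -5 + M
l = -3/14 (l = (-45 + 15)/(62 + 78) = -30/140 = -30*1/140 = -3/14 ≈ -0.21429)
(l + B(-2))² = (-3/14 + (-5 - 2))² = (-3/14 - 7)² = (-101/14)² = 10201/196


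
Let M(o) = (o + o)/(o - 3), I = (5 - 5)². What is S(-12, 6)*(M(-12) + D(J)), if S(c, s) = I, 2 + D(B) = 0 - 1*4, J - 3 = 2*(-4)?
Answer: 0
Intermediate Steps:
J = -5 (J = 3 + 2*(-4) = 3 - 8 = -5)
D(B) = -6 (D(B) = -2 + (0 - 1*4) = -2 + (0 - 4) = -2 - 4 = -6)
I = 0 (I = 0² = 0)
M(o) = 2*o/(-3 + o) (M(o) = (2*o)/(-3 + o) = 2*o/(-3 + o))
S(c, s) = 0
S(-12, 6)*(M(-12) + D(J)) = 0*(2*(-12)/(-3 - 12) - 6) = 0*(2*(-12)/(-15) - 6) = 0*(2*(-12)*(-1/15) - 6) = 0*(8/5 - 6) = 0*(-22/5) = 0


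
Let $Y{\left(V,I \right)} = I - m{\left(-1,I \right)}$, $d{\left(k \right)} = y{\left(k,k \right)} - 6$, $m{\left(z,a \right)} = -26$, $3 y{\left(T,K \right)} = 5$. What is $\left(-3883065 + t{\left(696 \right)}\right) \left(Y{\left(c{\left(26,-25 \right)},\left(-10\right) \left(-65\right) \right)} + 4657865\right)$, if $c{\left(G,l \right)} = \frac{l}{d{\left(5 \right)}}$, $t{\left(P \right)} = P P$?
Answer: $-15832745711109$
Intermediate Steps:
$y{\left(T,K \right)} = \frac{5}{3}$ ($y{\left(T,K \right)} = \frac{1}{3} \cdot 5 = \frac{5}{3}$)
$t{\left(P \right)} = P^{2}$
$d{\left(k \right)} = - \frac{13}{3}$ ($d{\left(k \right)} = \frac{5}{3} - 6 = - \frac{13}{3}$)
$c{\left(G,l \right)} = - \frac{3 l}{13}$ ($c{\left(G,l \right)} = \frac{l}{- \frac{13}{3}} = l \left(- \frac{3}{13}\right) = - \frac{3 l}{13}$)
$Y{\left(V,I \right)} = 26 + I$ ($Y{\left(V,I \right)} = I - -26 = I + 26 = 26 + I$)
$\left(-3883065 + t{\left(696 \right)}\right) \left(Y{\left(c{\left(26,-25 \right)},\left(-10\right) \left(-65\right) \right)} + 4657865\right) = \left(-3883065 + 696^{2}\right) \left(\left(26 - -650\right) + 4657865\right) = \left(-3883065 + 484416\right) \left(\left(26 + 650\right) + 4657865\right) = - 3398649 \left(676 + 4657865\right) = \left(-3398649\right) 4658541 = -15832745711109$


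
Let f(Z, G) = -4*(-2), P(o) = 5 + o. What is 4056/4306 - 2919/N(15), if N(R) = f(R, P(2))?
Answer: -6268383/17224 ≈ -363.93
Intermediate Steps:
f(Z, G) = 8
N(R) = 8
4056/4306 - 2919/N(15) = 4056/4306 - 2919/8 = 4056*(1/4306) - 2919*⅛ = 2028/2153 - 2919/8 = -6268383/17224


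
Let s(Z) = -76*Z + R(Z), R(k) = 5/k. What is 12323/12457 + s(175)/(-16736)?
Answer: 13017041523/7296812320 ≈ 1.7839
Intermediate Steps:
s(Z) = -76*Z + 5/Z
12323/12457 + s(175)/(-16736) = 12323/12457 + (-76*175 + 5/175)/(-16736) = 12323*(1/12457) + (-13300 + 5*(1/175))*(-1/16736) = 12323/12457 + (-13300 + 1/35)*(-1/16736) = 12323/12457 - 465499/35*(-1/16736) = 12323/12457 + 465499/585760 = 13017041523/7296812320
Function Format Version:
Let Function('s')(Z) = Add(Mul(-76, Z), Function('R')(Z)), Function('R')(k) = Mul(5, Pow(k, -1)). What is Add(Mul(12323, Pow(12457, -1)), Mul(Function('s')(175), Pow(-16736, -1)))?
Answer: Rational(13017041523, 7296812320) ≈ 1.7839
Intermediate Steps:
Function('s')(Z) = Add(Mul(-76, Z), Mul(5, Pow(Z, -1)))
Add(Mul(12323, Pow(12457, -1)), Mul(Function('s')(175), Pow(-16736, -1))) = Add(Mul(12323, Pow(12457, -1)), Mul(Add(Mul(-76, 175), Mul(5, Pow(175, -1))), Pow(-16736, -1))) = Add(Mul(12323, Rational(1, 12457)), Mul(Add(-13300, Mul(5, Rational(1, 175))), Rational(-1, 16736))) = Add(Rational(12323, 12457), Mul(Add(-13300, Rational(1, 35)), Rational(-1, 16736))) = Add(Rational(12323, 12457), Mul(Rational(-465499, 35), Rational(-1, 16736))) = Add(Rational(12323, 12457), Rational(465499, 585760)) = Rational(13017041523, 7296812320)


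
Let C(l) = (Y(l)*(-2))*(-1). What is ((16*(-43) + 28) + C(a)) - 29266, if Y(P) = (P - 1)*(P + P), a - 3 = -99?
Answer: 7322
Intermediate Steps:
a = -96 (a = 3 - 99 = -96)
Y(P) = 2*P*(-1 + P) (Y(P) = (-1 + P)*(2*P) = 2*P*(-1 + P))
C(l) = 4*l*(-1 + l) (C(l) = ((2*l*(-1 + l))*(-2))*(-1) = -4*l*(-1 + l)*(-1) = 4*l*(-1 + l))
((16*(-43) + 28) + C(a)) - 29266 = ((16*(-43) + 28) + 4*(-96)*(-1 - 96)) - 29266 = ((-688 + 28) + 4*(-96)*(-97)) - 29266 = (-660 + 37248) - 29266 = 36588 - 29266 = 7322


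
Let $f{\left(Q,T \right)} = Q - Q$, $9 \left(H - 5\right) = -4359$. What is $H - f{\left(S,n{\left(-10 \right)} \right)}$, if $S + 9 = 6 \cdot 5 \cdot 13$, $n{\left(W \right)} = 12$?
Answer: $- \frac{1438}{3} \approx -479.33$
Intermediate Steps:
$H = - \frac{1438}{3}$ ($H = 5 + \frac{1}{9} \left(-4359\right) = 5 - \frac{1453}{3} = - \frac{1438}{3} \approx -479.33$)
$S = 381$ ($S = -9 + 6 \cdot 5 \cdot 13 = -9 + 30 \cdot 13 = -9 + 390 = 381$)
$f{\left(Q,T \right)} = 0$
$H - f{\left(S,n{\left(-10 \right)} \right)} = - \frac{1438}{3} - 0 = - \frac{1438}{3} + 0 = - \frac{1438}{3}$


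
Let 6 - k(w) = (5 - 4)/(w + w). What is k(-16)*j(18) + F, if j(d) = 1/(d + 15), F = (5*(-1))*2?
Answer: -10367/1056 ≈ -9.8172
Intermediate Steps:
k(w) = 6 - 1/(2*w) (k(w) = 6 - (5 - 4)/(w + w) = 6 - 1/(2*w))
F = -10 (F = -5*2 = -10)
j(d) = 1/(15 + d)
k(-16)*j(18) + F = (6 - 1/2/(-16))/(15 + 18) - 10 = (6 - 1/2*(-1/16))/33 - 10 = (6 + 1/32)*(1/33) - 10 = (193/32)*(1/33) - 10 = 193/1056 - 10 = -10367/1056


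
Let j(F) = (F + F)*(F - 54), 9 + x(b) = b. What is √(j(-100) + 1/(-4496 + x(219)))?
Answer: √565789712514/4286 ≈ 175.50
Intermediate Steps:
x(b) = -9 + b
j(F) = 2*F*(-54 + F) (j(F) = (2*F)*(-54 + F) = 2*F*(-54 + F))
√(j(-100) + 1/(-4496 + x(219))) = √(2*(-100)*(-54 - 100) + 1/(-4496 + (-9 + 219))) = √(2*(-100)*(-154) + 1/(-4496 + 210)) = √(30800 + 1/(-4286)) = √(30800 - 1/4286) = √(132008799/4286) = √565789712514/4286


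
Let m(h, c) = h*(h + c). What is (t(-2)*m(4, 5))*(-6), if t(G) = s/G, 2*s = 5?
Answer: 270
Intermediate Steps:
s = 5/2 (s = (1/2)*5 = 5/2 ≈ 2.5000)
t(G) = 5/(2*G)
m(h, c) = h*(c + h)
(t(-2)*m(4, 5))*(-6) = (((5/2)/(-2))*(4*(5 + 4)))*(-6) = (((5/2)*(-1/2))*(4*9))*(-6) = -5/4*36*(-6) = -45*(-6) = 270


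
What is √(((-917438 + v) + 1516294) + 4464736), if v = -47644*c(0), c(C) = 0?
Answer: 134*√282 ≈ 2250.2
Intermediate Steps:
v = 0 (v = -47644*0 = 0)
√(((-917438 + v) + 1516294) + 4464736) = √(((-917438 + 0) + 1516294) + 4464736) = √((-917438 + 1516294) + 4464736) = √(598856 + 4464736) = √5063592 = 134*√282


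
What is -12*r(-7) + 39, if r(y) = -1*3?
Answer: 75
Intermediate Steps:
r(y) = -3
-12*r(-7) + 39 = -12*(-3) + 39 = 36 + 39 = 75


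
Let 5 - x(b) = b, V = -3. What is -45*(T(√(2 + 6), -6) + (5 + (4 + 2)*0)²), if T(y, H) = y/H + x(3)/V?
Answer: -1095 + 15*√2 ≈ -1073.8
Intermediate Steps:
x(b) = 5 - b
T(y, H) = -⅔ + y/H (T(y, H) = y/H + (5 - 1*3)/(-3) = y/H + (5 - 3)*(-⅓) = y/H + 2*(-⅓) = y/H - ⅔ = -⅔ + y/H)
-45*(T(√(2 + 6), -6) + (5 + (4 + 2)*0)²) = -45*((-⅔ + √(2 + 6)/(-6)) + (5 + (4 + 2)*0)²) = -45*((-⅔ + √8*(-⅙)) + (5 + 6*0)²) = -45*((-⅔ + (2*√2)*(-⅙)) + (5 + 0)²) = -45*((-⅔ - √2/3) + 5²) = -45*((-⅔ - √2/3) + 25) = -45*(73/3 - √2/3) = -1095 + 15*√2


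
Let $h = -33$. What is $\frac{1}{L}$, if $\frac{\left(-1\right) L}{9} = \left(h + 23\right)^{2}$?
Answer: $- \frac{1}{900} \approx -0.0011111$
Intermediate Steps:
$L = -900$ ($L = - 9 \left(-33 + 23\right)^{2} = - 9 \left(-10\right)^{2} = \left(-9\right) 100 = -900$)
$\frac{1}{L} = \frac{1}{-900} = - \frac{1}{900}$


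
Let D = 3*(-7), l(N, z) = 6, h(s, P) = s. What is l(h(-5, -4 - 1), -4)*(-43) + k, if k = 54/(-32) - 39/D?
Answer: -28877/112 ≈ -257.83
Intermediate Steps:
D = -21
k = 19/112 (k = 54/(-32) - 39/(-21) = 54*(-1/32) - 39*(-1/21) = -27/16 + 13/7 = 19/112 ≈ 0.16964)
l(h(-5, -4 - 1), -4)*(-43) + k = 6*(-43) + 19/112 = -258 + 19/112 = -28877/112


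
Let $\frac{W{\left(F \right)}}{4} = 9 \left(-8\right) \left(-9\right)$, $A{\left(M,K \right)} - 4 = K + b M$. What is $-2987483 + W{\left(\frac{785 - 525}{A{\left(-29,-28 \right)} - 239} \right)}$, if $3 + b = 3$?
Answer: $-2984891$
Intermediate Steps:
$b = 0$ ($b = -3 + 3 = 0$)
$A{\left(M,K \right)} = 4 + K$ ($A{\left(M,K \right)} = 4 + \left(K + 0 M\right) = 4 + \left(K + 0\right) = 4 + K$)
$W{\left(F \right)} = 2592$ ($W{\left(F \right)} = 4 \cdot 9 \left(-8\right) \left(-9\right) = 4 \left(\left(-72\right) \left(-9\right)\right) = 4 \cdot 648 = 2592$)
$-2987483 + W{\left(\frac{785 - 525}{A{\left(-29,-28 \right)} - 239} \right)} = -2987483 + 2592 = -2984891$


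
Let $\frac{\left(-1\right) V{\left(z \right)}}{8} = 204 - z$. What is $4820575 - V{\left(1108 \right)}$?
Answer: $4813343$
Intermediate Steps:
$V{\left(z \right)} = -1632 + 8 z$ ($V{\left(z \right)} = - 8 \left(204 - z\right) = -1632 + 8 z$)
$4820575 - V{\left(1108 \right)} = 4820575 - \left(-1632 + 8 \cdot 1108\right) = 4820575 - \left(-1632 + 8864\right) = 4820575 - 7232 = 4813343$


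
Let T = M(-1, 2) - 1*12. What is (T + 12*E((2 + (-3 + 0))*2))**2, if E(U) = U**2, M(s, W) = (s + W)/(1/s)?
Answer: 1225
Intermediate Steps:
M(s, W) = s*(W + s) (M(s, W) = (W + s)*s = s*(W + s))
T = -13 (T = -(2 - 1) - 1*12 = -1*1 - 12 = -1 - 12 = -13)
(T + 12*E((2 + (-3 + 0))*2))**2 = (-13 + 12*((2 + (-3 + 0))*2)**2)**2 = (-13 + 12*((2 - 3)*2)**2)**2 = (-13 + 12*(-1*2)**2)**2 = (-13 + 12*(-2)**2)**2 = (-13 + 12*4)**2 = (-13 + 48)**2 = 35**2 = 1225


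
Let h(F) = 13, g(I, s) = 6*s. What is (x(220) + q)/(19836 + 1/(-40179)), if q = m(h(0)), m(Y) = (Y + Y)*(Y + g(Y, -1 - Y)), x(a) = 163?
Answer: -67621257/796990643 ≈ -0.084846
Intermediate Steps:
m(Y) = 2*Y*(-6 - 5*Y) (m(Y) = (Y + Y)*(Y + 6*(-1 - Y)) = (2*Y)*(Y + (-6 - 6*Y)) = (2*Y)*(-6 - 5*Y) = 2*Y*(-6 - 5*Y))
q = -1846 (q = 2*13*(-6 - 5*13) = 2*13*(-6 - 65) = 2*13*(-71) = -1846)
(x(220) + q)/(19836 + 1/(-40179)) = (163 - 1846)/(19836 + 1/(-40179)) = -1683/(19836 - 1/40179) = -1683/796990643/40179 = -1683*40179/796990643 = -67621257/796990643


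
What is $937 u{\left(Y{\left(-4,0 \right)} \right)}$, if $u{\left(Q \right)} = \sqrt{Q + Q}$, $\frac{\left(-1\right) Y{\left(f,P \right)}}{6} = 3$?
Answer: $5622 i \approx 5622.0 i$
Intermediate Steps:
$Y{\left(f,P \right)} = -18$ ($Y{\left(f,P \right)} = \left(-6\right) 3 = -18$)
$u{\left(Q \right)} = \sqrt{2} \sqrt{Q}$ ($u{\left(Q \right)} = \sqrt{2 Q} = \sqrt{2} \sqrt{Q}$)
$937 u{\left(Y{\left(-4,0 \right)} \right)} = 937 \sqrt{2} \sqrt{-18} = 937 \sqrt{2} \cdot 3 i \sqrt{2} = 937 \cdot 6 i = 5622 i$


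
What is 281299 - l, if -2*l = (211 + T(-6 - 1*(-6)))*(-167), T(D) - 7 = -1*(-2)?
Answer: 262929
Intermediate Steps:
T(D) = 9 (T(D) = 7 - 1*(-2) = 7 + 2 = 9)
l = 18370 (l = -(211 + 9)*(-167)/2 = -110*(-167) = -½*(-36740) = 18370)
281299 - l = 281299 - 1*18370 = 281299 - 18370 = 262929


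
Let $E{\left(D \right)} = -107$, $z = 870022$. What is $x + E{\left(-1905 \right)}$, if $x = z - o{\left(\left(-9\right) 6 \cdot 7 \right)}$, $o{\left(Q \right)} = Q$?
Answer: $870293$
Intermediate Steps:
$x = 870400$ ($x = 870022 - \left(-9\right) 6 \cdot 7 = 870022 - \left(-54\right) 7 = 870022 - -378 = 870022 + 378 = 870400$)
$x + E{\left(-1905 \right)} = 870400 - 107 = 870293$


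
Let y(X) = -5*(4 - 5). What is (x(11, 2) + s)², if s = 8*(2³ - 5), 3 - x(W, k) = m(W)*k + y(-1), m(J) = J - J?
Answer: 484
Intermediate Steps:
m(J) = 0
y(X) = 5 (y(X) = -5*(-1) = 5)
x(W, k) = -2 (x(W, k) = 3 - (0*k + 5) = 3 - (0 + 5) = 3 - 1*5 = 3 - 5 = -2)
s = 24 (s = 8*(8 - 5) = 8*3 = 24)
(x(11, 2) + s)² = (-2 + 24)² = 22² = 484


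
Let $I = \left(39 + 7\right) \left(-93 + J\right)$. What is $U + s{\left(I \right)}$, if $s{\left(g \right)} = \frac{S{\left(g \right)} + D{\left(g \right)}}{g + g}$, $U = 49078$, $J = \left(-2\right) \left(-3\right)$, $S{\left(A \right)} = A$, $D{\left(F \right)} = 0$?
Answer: $\frac{98157}{2} \approx 49079.0$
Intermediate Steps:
$J = 6$
$I = -4002$ ($I = \left(39 + 7\right) \left(-93 + 6\right) = 46 \left(-87\right) = -4002$)
$s{\left(g \right)} = \frac{1}{2}$ ($s{\left(g \right)} = \frac{g + 0}{g + g} = \frac{g}{2 g} = g \frac{1}{2 g} = \frac{1}{2}$)
$U + s{\left(I \right)} = 49078 + \frac{1}{2} = \frac{98157}{2}$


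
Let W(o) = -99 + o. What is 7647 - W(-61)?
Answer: 7807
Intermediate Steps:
7647 - W(-61) = 7647 - (-99 - 61) = 7647 - 1*(-160) = 7647 + 160 = 7807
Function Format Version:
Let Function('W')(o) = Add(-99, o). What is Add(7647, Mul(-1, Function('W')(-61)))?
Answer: 7807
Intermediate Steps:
Add(7647, Mul(-1, Function('W')(-61))) = Add(7647, Mul(-1, Add(-99, -61))) = Add(7647, Mul(-1, -160)) = Add(7647, 160) = 7807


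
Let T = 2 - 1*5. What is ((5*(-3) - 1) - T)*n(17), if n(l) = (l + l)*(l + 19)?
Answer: -15912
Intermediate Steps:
n(l) = 2*l*(19 + l) (n(l) = (2*l)*(19 + l) = 2*l*(19 + l))
T = -3 (T = 2 - 5 = -3)
((5*(-3) - 1) - T)*n(17) = ((5*(-3) - 1) - 1*(-3))*(2*17*(19 + 17)) = ((-15 - 1) + 3)*(2*17*36) = (-16 + 3)*1224 = -13*1224 = -15912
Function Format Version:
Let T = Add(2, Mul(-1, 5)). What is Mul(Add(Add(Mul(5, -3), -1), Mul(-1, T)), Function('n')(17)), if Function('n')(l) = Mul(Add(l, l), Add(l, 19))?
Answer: -15912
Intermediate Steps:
Function('n')(l) = Mul(2, l, Add(19, l)) (Function('n')(l) = Mul(Mul(2, l), Add(19, l)) = Mul(2, l, Add(19, l)))
T = -3 (T = Add(2, -5) = -3)
Mul(Add(Add(Mul(5, -3), -1), Mul(-1, T)), Function('n')(17)) = Mul(Add(Add(Mul(5, -3), -1), Mul(-1, -3)), Mul(2, 17, Add(19, 17))) = Mul(Add(Add(-15, -1), 3), Mul(2, 17, 36)) = Mul(Add(-16, 3), 1224) = Mul(-13, 1224) = -15912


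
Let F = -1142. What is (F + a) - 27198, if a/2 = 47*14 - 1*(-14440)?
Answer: 1856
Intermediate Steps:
a = 30196 (a = 2*(47*14 - 1*(-14440)) = 2*(658 + 14440) = 2*15098 = 30196)
(F + a) - 27198 = (-1142 + 30196) - 27198 = 29054 - 27198 = 1856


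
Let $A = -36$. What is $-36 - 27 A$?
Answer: $936$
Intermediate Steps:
$-36 - 27 A = -36 - -972 = -36 + 972 = 936$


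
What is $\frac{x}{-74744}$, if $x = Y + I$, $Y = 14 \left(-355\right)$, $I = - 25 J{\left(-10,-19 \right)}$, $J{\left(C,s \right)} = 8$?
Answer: $\frac{2585}{37372} \approx 0.069169$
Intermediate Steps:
$I = -200$ ($I = \left(-25\right) 8 = -200$)
$Y = -4970$
$x = -5170$ ($x = -4970 - 200 = -5170$)
$\frac{x}{-74744} = - \frac{5170}{-74744} = \left(-5170\right) \left(- \frac{1}{74744}\right) = \frac{2585}{37372}$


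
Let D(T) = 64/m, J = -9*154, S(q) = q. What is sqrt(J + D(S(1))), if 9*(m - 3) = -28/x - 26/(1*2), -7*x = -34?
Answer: 3*I*sqrt(179130)/35 ≈ 36.278*I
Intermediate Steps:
x = 34/7 (x = -1/7*(-34) = 34/7 ≈ 4.8571)
m = 140/153 (m = 3 + (-28/34/7 - 26/(1*2))/9 = 3 + (-28*7/34 - 26/2)/9 = 3 + (-98/17 - 26*1/2)/9 = 3 + (-98/17 - 13)/9 = 3 + (1/9)*(-319/17) = 3 - 319/153 = 140/153 ≈ 0.91503)
J = -1386
D(T) = 2448/35 (D(T) = 64/(140/153) = 64*(153/140) = 2448/35)
sqrt(J + D(S(1))) = sqrt(-1386 + 2448/35) = sqrt(-46062/35) = 3*I*sqrt(179130)/35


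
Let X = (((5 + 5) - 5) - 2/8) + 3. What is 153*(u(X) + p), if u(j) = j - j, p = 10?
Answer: 1530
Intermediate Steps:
X = 31/4 (X = ((10 - 5) - 2*1/8) + 3 = (5 - 1/4) + 3 = 19/4 + 3 = 31/4 ≈ 7.7500)
u(j) = 0
153*(u(X) + p) = 153*(0 + 10) = 153*10 = 1530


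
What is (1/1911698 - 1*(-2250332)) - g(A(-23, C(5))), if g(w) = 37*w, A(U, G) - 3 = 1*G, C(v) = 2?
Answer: 4301601519607/1911698 ≈ 2.2501e+6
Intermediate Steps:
A(U, G) = 3 + G (A(U, G) = 3 + 1*G = 3 + G)
(1/1911698 - 1*(-2250332)) - g(A(-23, C(5))) = (1/1911698 - 1*(-2250332)) - 37*(3 + 2) = (1/1911698 + 2250332) - 37*5 = 4301955183737/1911698 - 1*185 = 4301955183737/1911698 - 185 = 4301601519607/1911698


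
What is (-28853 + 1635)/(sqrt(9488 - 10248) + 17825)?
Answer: -97032170/63546277 + 54436*I*sqrt(190)/317731385 ≈ -1.527 + 0.0023616*I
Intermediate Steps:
(-28853 + 1635)/(sqrt(9488 - 10248) + 17825) = -27218/(sqrt(-760) + 17825) = -27218/(2*I*sqrt(190) + 17825) = -27218/(17825 + 2*I*sqrt(190))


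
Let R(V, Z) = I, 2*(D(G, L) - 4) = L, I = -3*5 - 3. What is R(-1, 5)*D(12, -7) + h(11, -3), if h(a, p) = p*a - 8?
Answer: -50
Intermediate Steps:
I = -18 (I = -15 - 3 = -18)
D(G, L) = 4 + L/2
R(V, Z) = -18
h(a, p) = -8 + a*p (h(a, p) = a*p - 8 = -8 + a*p)
R(-1, 5)*D(12, -7) + h(11, -3) = -18*(4 + (½)*(-7)) + (-8 + 11*(-3)) = -18*(4 - 7/2) + (-8 - 33) = -18*½ - 41 = -9 - 41 = -50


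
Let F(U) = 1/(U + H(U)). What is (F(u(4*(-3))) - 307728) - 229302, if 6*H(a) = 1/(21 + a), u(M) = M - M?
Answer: -536904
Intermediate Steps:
u(M) = 0
H(a) = 1/(6*(21 + a))
F(U) = 1/(U + 1/(6*(21 + U)))
(F(u(4*(-3))) - 307728) - 229302 = (6*(21 + 0)/(1 + 6*0*(21 + 0)) - 307728) - 229302 = (6*21/(1 + 6*0*21) - 307728) - 229302 = (6*21/(1 + 0) - 307728) - 229302 = (6*21/1 - 307728) - 229302 = (6*1*21 - 307728) - 229302 = (126 - 307728) - 229302 = -307602 - 229302 = -536904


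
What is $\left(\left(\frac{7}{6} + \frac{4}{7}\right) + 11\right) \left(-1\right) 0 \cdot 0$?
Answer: $0$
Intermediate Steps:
$\left(\left(\frac{7}{6} + \frac{4}{7}\right) + 11\right) \left(-1\right) 0 \cdot 0 = \left(\left(7 \cdot \frac{1}{6} + 4 \cdot \frac{1}{7}\right) + 11\right) 0 \cdot 0 = \left(\left(\frac{7}{6} + \frac{4}{7}\right) + 11\right) 0 = \left(\frac{73}{42} + 11\right) 0 = \frac{535}{42} \cdot 0 = 0$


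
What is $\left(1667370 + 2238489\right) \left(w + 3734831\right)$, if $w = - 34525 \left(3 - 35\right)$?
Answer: $18902916298029$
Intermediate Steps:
$w = 1104800$ ($w = \left(-34525\right) \left(-32\right) = 1104800$)
$\left(1667370 + 2238489\right) \left(w + 3734831\right) = \left(1667370 + 2238489\right) \left(1104800 + 3734831\right) = 3905859 \cdot 4839631 = 18902916298029$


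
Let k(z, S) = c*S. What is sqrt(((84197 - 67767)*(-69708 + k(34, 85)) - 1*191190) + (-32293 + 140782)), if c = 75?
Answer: 3*I*sqrt(115627099) ≈ 32259.0*I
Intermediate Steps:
k(z, S) = 75*S
sqrt(((84197 - 67767)*(-69708 + k(34, 85)) - 1*191190) + (-32293 + 140782)) = sqrt(((84197 - 67767)*(-69708 + 75*85) - 1*191190) + (-32293 + 140782)) = sqrt((16430*(-69708 + 6375) - 191190) + 108489) = sqrt((16430*(-63333) - 191190) + 108489) = sqrt((-1040561190 - 191190) + 108489) = sqrt(-1040752380 + 108489) = sqrt(-1040643891) = 3*I*sqrt(115627099)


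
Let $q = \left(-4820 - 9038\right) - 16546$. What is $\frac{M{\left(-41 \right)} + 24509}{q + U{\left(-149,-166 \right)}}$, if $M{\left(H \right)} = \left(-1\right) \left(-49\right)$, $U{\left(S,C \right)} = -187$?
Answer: $- \frac{8186}{10197} \approx -0.80278$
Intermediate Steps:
$q = -30404$ ($q = -13858 - 16546 = -30404$)
$M{\left(H \right)} = 49$
$\frac{M{\left(-41 \right)} + 24509}{q + U{\left(-149,-166 \right)}} = \frac{49 + 24509}{-30404 - 187} = \frac{24558}{-30591} = 24558 \left(- \frac{1}{30591}\right) = - \frac{8186}{10197}$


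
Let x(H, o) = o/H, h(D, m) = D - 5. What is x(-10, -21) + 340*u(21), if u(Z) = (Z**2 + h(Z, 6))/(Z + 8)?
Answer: 1554409/290 ≈ 5360.0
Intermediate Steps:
h(D, m) = -5 + D
u(Z) = (-5 + Z + Z**2)/(8 + Z) (u(Z) = (Z**2 + (-5 + Z))/(Z + 8) = (-5 + Z + Z**2)/(8 + Z))
x(-10, -21) + 340*u(21) = -21/(-10) + 340*((-5 + 21 + 21**2)/(8 + 21)) = -21*(-1/10) + 340*((-5 + 21 + 441)/29) = 21/10 + 340*((1/29)*457) = 21/10 + 340*(457/29) = 21/10 + 155380/29 = 1554409/290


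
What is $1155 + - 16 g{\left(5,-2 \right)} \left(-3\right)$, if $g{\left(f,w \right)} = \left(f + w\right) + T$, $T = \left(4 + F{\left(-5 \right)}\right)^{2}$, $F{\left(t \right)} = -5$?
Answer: $1347$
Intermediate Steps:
$T = 1$ ($T = \left(4 - 5\right)^{2} = \left(-1\right)^{2} = 1$)
$g{\left(f,w \right)} = 1 + f + w$ ($g{\left(f,w \right)} = \left(f + w\right) + 1 = 1 + f + w$)
$1155 + - 16 g{\left(5,-2 \right)} \left(-3\right) = 1155 + - 16 \left(1 + 5 - 2\right) \left(-3\right) = 1155 + \left(-16\right) 4 \left(-3\right) = 1155 - -192 = 1155 + 192 = 1347$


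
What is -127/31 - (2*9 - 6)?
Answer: -499/31 ≈ -16.097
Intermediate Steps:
-127/31 - (2*9 - 6) = -127*1/31 - (18 - 6) = -127/31 - 1*12 = -127/31 - 12 = -499/31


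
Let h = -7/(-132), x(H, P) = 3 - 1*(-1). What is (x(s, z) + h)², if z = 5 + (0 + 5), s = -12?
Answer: 286225/17424 ≈ 16.427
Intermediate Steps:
z = 10 (z = 5 + 5 = 10)
x(H, P) = 4 (x(H, P) = 3 + 1 = 4)
h = 7/132 (h = -7*(-1/132) = 7/132 ≈ 0.053030)
(x(s, z) + h)² = (4 + 7/132)² = (535/132)² = 286225/17424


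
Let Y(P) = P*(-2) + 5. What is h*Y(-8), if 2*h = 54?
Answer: 567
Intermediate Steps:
Y(P) = 5 - 2*P (Y(P) = -2*P + 5 = 5 - 2*P)
h = 27 (h = (½)*54 = 27)
h*Y(-8) = 27*(5 - 2*(-8)) = 27*(5 + 16) = 27*21 = 567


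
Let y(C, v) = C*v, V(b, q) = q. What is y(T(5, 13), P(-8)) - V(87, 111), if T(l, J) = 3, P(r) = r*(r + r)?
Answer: 273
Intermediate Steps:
P(r) = 2*r**2 (P(r) = r*(2*r) = 2*r**2)
y(T(5, 13), P(-8)) - V(87, 111) = 3*(2*(-8)**2) - 1*111 = 3*(2*64) - 111 = 3*128 - 111 = 384 - 111 = 273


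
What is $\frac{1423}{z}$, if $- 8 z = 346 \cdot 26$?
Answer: $- \frac{2846}{2249} \approx -1.2655$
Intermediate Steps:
$z = - \frac{2249}{2}$ ($z = - \frac{346 \cdot 26}{8} = \left(- \frac{1}{8}\right) 8996 = - \frac{2249}{2} \approx -1124.5$)
$\frac{1423}{z} = \frac{1423}{- \frac{2249}{2}} = 1423 \left(- \frac{2}{2249}\right) = - \frac{2846}{2249}$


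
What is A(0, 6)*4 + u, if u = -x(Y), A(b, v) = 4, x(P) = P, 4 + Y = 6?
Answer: 14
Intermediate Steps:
Y = 2 (Y = -4 + 6 = 2)
u = -2 (u = -1*2 = -2)
A(0, 6)*4 + u = 4*4 - 2 = 16 - 2 = 14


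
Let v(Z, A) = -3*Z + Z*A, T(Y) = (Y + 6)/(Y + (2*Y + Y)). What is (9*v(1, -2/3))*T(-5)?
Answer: 33/20 ≈ 1.6500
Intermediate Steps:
T(Y) = (6 + Y)/(4*Y) (T(Y) = (6 + Y)/(Y + 3*Y) = (6 + Y)/((4*Y)) = (6 + Y)*(1/(4*Y)) = (6 + Y)/(4*Y))
v(Z, A) = -3*Z + A*Z
(9*v(1, -2/3))*T(-5) = (9*(1*(-3 - 2/3)))*((1/4)*(6 - 5)/(-5)) = (9*(1*(-3 - 2*1/3)))*((1/4)*(-1/5)*1) = (9*(1*(-3 - 2/3)))*(-1/20) = (9*(1*(-11/3)))*(-1/20) = (9*(-11/3))*(-1/20) = -33*(-1/20) = 33/20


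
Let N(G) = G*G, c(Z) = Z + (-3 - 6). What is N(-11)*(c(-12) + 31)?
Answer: 1210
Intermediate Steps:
c(Z) = -9 + Z (c(Z) = Z - 9 = -9 + Z)
N(G) = G²
N(-11)*(c(-12) + 31) = (-11)²*((-9 - 12) + 31) = 121*(-21 + 31) = 121*10 = 1210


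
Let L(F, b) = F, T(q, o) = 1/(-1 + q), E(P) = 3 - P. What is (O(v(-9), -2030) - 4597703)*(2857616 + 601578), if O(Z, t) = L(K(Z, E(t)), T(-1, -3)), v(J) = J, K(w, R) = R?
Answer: -15897314089980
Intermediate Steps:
O(Z, t) = 3 - t
(O(v(-9), -2030) - 4597703)*(2857616 + 601578) = ((3 - 1*(-2030)) - 4597703)*(2857616 + 601578) = ((3 + 2030) - 4597703)*3459194 = (2033 - 4597703)*3459194 = -4595670*3459194 = -15897314089980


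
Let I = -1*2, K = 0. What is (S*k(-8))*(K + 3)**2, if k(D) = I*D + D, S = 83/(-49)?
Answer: -5976/49 ≈ -121.96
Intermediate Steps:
I = -2
S = -83/49 (S = 83*(-1/49) = -83/49 ≈ -1.6939)
k(D) = -D (k(D) = -2*D + D = -D)
(S*k(-8))*(K + 3)**2 = (-(-83)*(-8)/49)*(0 + 3)**2 = -83/49*8*3**2 = -664/49*9 = -5976/49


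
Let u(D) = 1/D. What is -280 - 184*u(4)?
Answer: -326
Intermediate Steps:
-280 - 184*u(4) = -280 - 184/4 = -280 - 184*1/4 = -280 - 46 = -326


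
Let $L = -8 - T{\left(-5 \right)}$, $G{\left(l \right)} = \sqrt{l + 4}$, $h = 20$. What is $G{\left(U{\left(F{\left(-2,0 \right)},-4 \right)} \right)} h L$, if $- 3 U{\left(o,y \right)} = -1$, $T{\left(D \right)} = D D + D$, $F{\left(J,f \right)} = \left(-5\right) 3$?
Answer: $- \frac{560 \sqrt{39}}{3} \approx -1165.7$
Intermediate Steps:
$F{\left(J,f \right)} = -15$
$T{\left(D \right)} = D + D^{2}$ ($T{\left(D \right)} = D^{2} + D = D + D^{2}$)
$U{\left(o,y \right)} = \frac{1}{3}$ ($U{\left(o,y \right)} = \left(- \frac{1}{3}\right) \left(-1\right) = \frac{1}{3}$)
$G{\left(l \right)} = \sqrt{4 + l}$
$L = -28$ ($L = -8 - - 5 \left(1 - 5\right) = -8 - \left(-5\right) \left(-4\right) = -8 - 20 = -28$)
$G{\left(U{\left(F{\left(-2,0 \right)},-4 \right)} \right)} h L = \sqrt{4 + \frac{1}{3}} \cdot 20 \left(-28\right) = \sqrt{\frac{13}{3}} \cdot 20 \left(-28\right) = \frac{\sqrt{39}}{3} \cdot 20 \left(-28\right) = \frac{20 \sqrt{39}}{3} \left(-28\right) = - \frac{560 \sqrt{39}}{3}$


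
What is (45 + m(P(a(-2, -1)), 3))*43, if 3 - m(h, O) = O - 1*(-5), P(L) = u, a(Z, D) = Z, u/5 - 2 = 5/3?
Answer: 1720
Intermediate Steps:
u = 55/3 (u = 10 + 5*(5/3) = 10 + 25/3 = 55/3 ≈ 18.333)
P(L) = 55/3
m(h, O) = -2 - O (m(h, O) = 3 - (O - 1*(-5)) = 3 - (O + 5) = 3 - (5 + O) = 3 + (-5 - O) = -2 - O)
(45 + m(P(a(-2, -1)), 3))*43 = (45 + (-2 - 1*3))*43 = (45 + (-2 - 3))*43 = (45 - 5)*43 = 40*43 = 1720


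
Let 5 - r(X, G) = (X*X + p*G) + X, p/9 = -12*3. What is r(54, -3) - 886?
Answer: -4823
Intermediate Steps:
p = -324 (p = 9*(-12*3) = 9*(-36) = -324)
r(X, G) = 5 - X - X² + 324*G (r(X, G) = 5 - ((X*X - 324*G) + X) = 5 - ((X² - 324*G) + X) = 5 - (X + X² - 324*G) = 5 + (-X - X² + 324*G) = 5 - X - X² + 324*G)
r(54, -3) - 886 = (5 - 1*54 - 1*54² + 324*(-3)) - 886 = (5 - 54 - 1*2916 - 972) - 886 = (5 - 54 - 2916 - 972) - 886 = -3937 - 886 = -4823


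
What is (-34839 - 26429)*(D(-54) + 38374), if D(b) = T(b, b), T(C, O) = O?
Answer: -2347789760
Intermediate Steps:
D(b) = b
(-34839 - 26429)*(D(-54) + 38374) = (-34839 - 26429)*(-54 + 38374) = -61268*38320 = -2347789760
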